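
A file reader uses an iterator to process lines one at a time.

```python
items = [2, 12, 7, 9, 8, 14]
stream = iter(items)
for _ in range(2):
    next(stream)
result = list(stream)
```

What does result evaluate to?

Step 1: Create iterator over [2, 12, 7, 9, 8, 14].
Step 2: Advance 2 positions (consuming [2, 12]).
Step 3: list() collects remaining elements: [7, 9, 8, 14].
Therefore result = [7, 9, 8, 14].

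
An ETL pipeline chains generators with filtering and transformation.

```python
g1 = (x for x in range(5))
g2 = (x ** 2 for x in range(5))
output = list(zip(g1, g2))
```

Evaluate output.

Step 1: g1 produces [0, 1, 2, 3, 4].
Step 2: g2 produces [0, 1, 4, 9, 16].
Step 3: zip pairs them: [(0, 0), (1, 1), (2, 4), (3, 9), (4, 16)].
Therefore output = [(0, 0), (1, 1), (2, 4), (3, 9), (4, 16)].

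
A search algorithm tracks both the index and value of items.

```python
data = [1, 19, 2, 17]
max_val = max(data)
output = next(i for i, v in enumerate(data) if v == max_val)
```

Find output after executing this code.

Step 1: max([1, 19, 2, 17]) = 19.
Step 2: Find first index where value == 19:
  Index 0: 1 != 19
  Index 1: 19 == 19, found!
Therefore output = 1.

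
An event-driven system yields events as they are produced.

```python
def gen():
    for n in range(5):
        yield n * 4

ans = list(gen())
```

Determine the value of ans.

Step 1: For each n in range(5), yield n * 4:
  n=0: yield 0 * 4 = 0
  n=1: yield 1 * 4 = 4
  n=2: yield 2 * 4 = 8
  n=3: yield 3 * 4 = 12
  n=4: yield 4 * 4 = 16
Therefore ans = [0, 4, 8, 12, 16].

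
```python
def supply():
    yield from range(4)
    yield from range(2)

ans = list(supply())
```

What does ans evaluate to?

Step 1: Trace yields in order:
  yield 0
  yield 1
  yield 2
  yield 3
  yield 0
  yield 1
Therefore ans = [0, 1, 2, 3, 0, 1].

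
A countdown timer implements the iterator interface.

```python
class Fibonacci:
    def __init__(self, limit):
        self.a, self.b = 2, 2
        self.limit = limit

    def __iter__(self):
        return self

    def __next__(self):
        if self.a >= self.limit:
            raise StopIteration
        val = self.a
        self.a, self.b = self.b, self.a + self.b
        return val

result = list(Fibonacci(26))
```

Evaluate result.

Step 1: Fibonacci-like sequence (a=2, b=2) until >= 26:
  Yield 2, then a,b = 2,4
  Yield 2, then a,b = 4,6
  Yield 4, then a,b = 6,10
  Yield 6, then a,b = 10,16
  Yield 10, then a,b = 16,26
  Yield 16, then a,b = 26,42
Step 2: 26 >= 26, stop.
Therefore result = [2, 2, 4, 6, 10, 16].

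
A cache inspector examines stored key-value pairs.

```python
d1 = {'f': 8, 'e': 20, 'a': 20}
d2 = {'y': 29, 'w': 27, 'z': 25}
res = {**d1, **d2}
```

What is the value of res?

Step 1: Merge d1 and d2 (d2 values override on key conflicts).
Step 2: d1 has keys ['f', 'e', 'a'], d2 has keys ['y', 'w', 'z'].
Therefore res = {'f': 8, 'e': 20, 'a': 20, 'y': 29, 'w': 27, 'z': 25}.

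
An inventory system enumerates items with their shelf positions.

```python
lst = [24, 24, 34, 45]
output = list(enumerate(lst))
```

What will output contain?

Step 1: enumerate pairs each element with its index:
  (0, 24)
  (1, 24)
  (2, 34)
  (3, 45)
Therefore output = [(0, 24), (1, 24), (2, 34), (3, 45)].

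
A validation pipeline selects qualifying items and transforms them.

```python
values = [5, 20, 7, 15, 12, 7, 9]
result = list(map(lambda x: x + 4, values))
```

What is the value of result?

Step 1: Apply lambda x: x + 4 to each element:
  5 -> 9
  20 -> 24
  7 -> 11
  15 -> 19
  12 -> 16
  7 -> 11
  9 -> 13
Therefore result = [9, 24, 11, 19, 16, 11, 13].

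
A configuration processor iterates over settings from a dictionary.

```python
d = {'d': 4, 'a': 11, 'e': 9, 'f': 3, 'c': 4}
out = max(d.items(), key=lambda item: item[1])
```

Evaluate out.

Step 1: Find item with maximum value:
  ('d', 4)
  ('a', 11)
  ('e', 9)
  ('f', 3)
  ('c', 4)
Step 2: Maximum value is 11 at key 'a'.
Therefore out = ('a', 11).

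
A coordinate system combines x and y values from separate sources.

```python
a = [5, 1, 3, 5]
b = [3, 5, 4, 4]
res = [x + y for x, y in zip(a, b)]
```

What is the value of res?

Step 1: Add corresponding elements:
  5 + 3 = 8
  1 + 5 = 6
  3 + 4 = 7
  5 + 4 = 9
Therefore res = [8, 6, 7, 9].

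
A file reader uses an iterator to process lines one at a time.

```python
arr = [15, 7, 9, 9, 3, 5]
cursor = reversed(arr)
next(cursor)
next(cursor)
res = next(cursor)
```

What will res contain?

Step 1: reversed([15, 7, 9, 9, 3, 5]) gives iterator: [5, 3, 9, 9, 7, 15].
Step 2: First next() = 5, second next() = 3.
Step 3: Third next() = 9.
Therefore res = 9.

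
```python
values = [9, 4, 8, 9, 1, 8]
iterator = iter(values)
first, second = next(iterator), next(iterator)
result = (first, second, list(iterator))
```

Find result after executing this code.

Step 1: Create iterator over [9, 4, 8, 9, 1, 8].
Step 2: first = 9, second = 4.
Step 3: Remaining elements: [8, 9, 1, 8].
Therefore result = (9, 4, [8, 9, 1, 8]).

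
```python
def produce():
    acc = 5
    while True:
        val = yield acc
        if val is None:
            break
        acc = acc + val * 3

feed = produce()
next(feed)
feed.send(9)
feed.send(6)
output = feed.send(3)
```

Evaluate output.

Step 1: next() -> yield acc=5.
Step 2: send(9) -> val=9, acc = 5 + 9*3 = 32, yield 32.
Step 3: send(6) -> val=6, acc = 32 + 6*3 = 50, yield 50.
Step 4: send(3) -> val=3, acc = 50 + 3*3 = 59, yield 59.
Therefore output = 59.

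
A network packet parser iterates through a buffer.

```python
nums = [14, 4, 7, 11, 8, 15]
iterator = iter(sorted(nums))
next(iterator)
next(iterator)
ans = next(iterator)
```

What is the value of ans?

Step 1: sorted([14, 4, 7, 11, 8, 15]) = [4, 7, 8, 11, 14, 15].
Step 2: Create iterator and skip 2 elements.
Step 3: next() returns 8.
Therefore ans = 8.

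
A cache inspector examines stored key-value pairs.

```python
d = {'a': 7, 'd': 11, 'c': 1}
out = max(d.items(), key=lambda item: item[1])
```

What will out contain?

Step 1: Find item with maximum value:
  ('a', 7)
  ('d', 11)
  ('c', 1)
Step 2: Maximum value is 11 at key 'd'.
Therefore out = ('d', 11).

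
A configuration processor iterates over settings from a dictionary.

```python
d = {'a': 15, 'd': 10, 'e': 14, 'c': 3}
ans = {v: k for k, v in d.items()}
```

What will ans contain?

Step 1: Invert dict (swap keys and values):
  'a': 15 -> 15: 'a'
  'd': 10 -> 10: 'd'
  'e': 14 -> 14: 'e'
  'c': 3 -> 3: 'c'
Therefore ans = {15: 'a', 10: 'd', 14: 'e', 3: 'c'}.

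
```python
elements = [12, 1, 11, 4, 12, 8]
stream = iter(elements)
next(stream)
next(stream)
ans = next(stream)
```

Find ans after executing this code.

Step 1: Create iterator over [12, 1, 11, 4, 12, 8].
Step 2: next() consumes 12.
Step 3: next() consumes 1.
Step 4: next() returns 11.
Therefore ans = 11.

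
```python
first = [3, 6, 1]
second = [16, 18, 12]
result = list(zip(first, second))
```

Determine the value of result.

Step 1: zip pairs elements at same index:
  Index 0: (3, 16)
  Index 1: (6, 18)
  Index 2: (1, 12)
Therefore result = [(3, 16), (6, 18), (1, 12)].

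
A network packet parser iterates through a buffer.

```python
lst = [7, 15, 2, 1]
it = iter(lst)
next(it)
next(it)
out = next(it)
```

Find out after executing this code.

Step 1: Create iterator over [7, 15, 2, 1].
Step 2: next() consumes 7.
Step 3: next() consumes 15.
Step 4: next() returns 2.
Therefore out = 2.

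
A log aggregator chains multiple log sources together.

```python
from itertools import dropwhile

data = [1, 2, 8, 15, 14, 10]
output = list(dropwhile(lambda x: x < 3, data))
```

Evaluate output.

Step 1: dropwhile drops elements while < 3:
  1 < 3: dropped
  2 < 3: dropped
  8: kept (dropping stopped)
Step 2: Remaining elements kept regardless of condition.
Therefore output = [8, 15, 14, 10].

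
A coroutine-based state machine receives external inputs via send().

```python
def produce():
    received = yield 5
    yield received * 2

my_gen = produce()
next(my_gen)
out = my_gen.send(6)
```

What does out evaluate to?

Step 1: next(my_gen) advances to first yield, producing 5.
Step 2: send(6) resumes, received = 6.
Step 3: yield received * 2 = 6 * 2 = 12.
Therefore out = 12.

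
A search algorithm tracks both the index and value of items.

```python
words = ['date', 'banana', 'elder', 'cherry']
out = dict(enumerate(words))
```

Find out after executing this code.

Step 1: enumerate pairs indices with words:
  0 -> 'date'
  1 -> 'banana'
  2 -> 'elder'
  3 -> 'cherry'
Therefore out = {0: 'date', 1: 'banana', 2: 'elder', 3: 'cherry'}.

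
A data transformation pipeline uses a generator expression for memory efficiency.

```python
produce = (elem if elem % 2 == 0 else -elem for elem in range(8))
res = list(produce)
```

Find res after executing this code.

Step 1: For each elem in range(8), yield elem if even, else -elem:
  elem=0: even, yield 0
  elem=1: odd, yield -1
  elem=2: even, yield 2
  elem=3: odd, yield -3
  elem=4: even, yield 4
  elem=5: odd, yield -5
  elem=6: even, yield 6
  elem=7: odd, yield -7
Therefore res = [0, -1, 2, -3, 4, -5, 6, -7].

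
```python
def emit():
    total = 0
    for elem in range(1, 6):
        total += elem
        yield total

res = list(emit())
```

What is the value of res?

Step 1: Generator accumulates running sum:
  elem=1: total = 1, yield 1
  elem=2: total = 3, yield 3
  elem=3: total = 6, yield 6
  elem=4: total = 10, yield 10
  elem=5: total = 15, yield 15
Therefore res = [1, 3, 6, 10, 15].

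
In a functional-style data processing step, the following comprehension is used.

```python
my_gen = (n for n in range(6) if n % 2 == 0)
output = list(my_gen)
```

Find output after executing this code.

Step 1: Filter range(6) keeping only even values:
  n=0: even, included
  n=1: odd, excluded
  n=2: even, included
  n=3: odd, excluded
  n=4: even, included
  n=5: odd, excluded
Therefore output = [0, 2, 4].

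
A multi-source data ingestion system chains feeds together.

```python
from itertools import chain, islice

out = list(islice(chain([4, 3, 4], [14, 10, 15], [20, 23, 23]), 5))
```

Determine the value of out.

Step 1: chain([4, 3, 4], [14, 10, 15], [20, 23, 23]) = [4, 3, 4, 14, 10, 15, 20, 23, 23].
Step 2: islice takes first 5 elements: [4, 3, 4, 14, 10].
Therefore out = [4, 3, 4, 14, 10].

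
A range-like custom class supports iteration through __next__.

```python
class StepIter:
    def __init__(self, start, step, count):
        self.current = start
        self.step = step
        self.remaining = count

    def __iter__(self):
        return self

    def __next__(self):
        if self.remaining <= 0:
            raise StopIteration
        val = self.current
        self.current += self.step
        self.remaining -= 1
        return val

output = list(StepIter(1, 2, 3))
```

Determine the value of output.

Step 1: StepIter starts at 1, increments by 2, for 3 steps:
  Yield 1, then current += 2
  Yield 3, then current += 2
  Yield 5, then current += 2
Therefore output = [1, 3, 5].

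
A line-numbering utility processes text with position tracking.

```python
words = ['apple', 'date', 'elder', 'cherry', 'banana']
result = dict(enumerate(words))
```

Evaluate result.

Step 1: enumerate pairs indices with words:
  0 -> 'apple'
  1 -> 'date'
  2 -> 'elder'
  3 -> 'cherry'
  4 -> 'banana'
Therefore result = {0: 'apple', 1: 'date', 2: 'elder', 3: 'cherry', 4: 'banana'}.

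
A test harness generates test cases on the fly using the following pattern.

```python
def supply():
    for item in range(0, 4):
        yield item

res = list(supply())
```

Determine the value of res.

Step 1: The generator yields each value from range(0, 4).
Step 2: list() consumes all yields: [0, 1, 2, 3].
Therefore res = [0, 1, 2, 3].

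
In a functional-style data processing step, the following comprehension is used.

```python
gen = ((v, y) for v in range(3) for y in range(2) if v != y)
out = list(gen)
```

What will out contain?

Step 1: Nested generator over range(3) x range(2) where v != y:
  (0, 0): excluded (v == y)
  (0, 1): included
  (1, 0): included
  (1, 1): excluded (v == y)
  (2, 0): included
  (2, 1): included
Therefore out = [(0, 1), (1, 0), (2, 0), (2, 1)].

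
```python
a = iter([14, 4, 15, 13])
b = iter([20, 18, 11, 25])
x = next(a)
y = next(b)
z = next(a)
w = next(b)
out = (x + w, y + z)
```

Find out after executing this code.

Step 1: a iterates [14, 4, 15, 13], b iterates [20, 18, 11, 25].
Step 2: x = next(a) = 14, y = next(b) = 20.
Step 3: z = next(a) = 4, w = next(b) = 18.
Step 4: out = (14 + 18, 20 + 4) = (32, 24).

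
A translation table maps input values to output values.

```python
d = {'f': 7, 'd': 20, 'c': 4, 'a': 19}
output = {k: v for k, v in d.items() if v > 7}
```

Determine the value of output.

Step 1: Filter items where value > 7:
  'f': 7 <= 7: removed
  'd': 20 > 7: kept
  'c': 4 <= 7: removed
  'a': 19 > 7: kept
Therefore output = {'d': 20, 'a': 19}.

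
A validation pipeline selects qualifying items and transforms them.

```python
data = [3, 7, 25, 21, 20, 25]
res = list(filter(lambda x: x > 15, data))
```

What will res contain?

Step 1: Filter elements > 15:
  3: removed
  7: removed
  25: kept
  21: kept
  20: kept
  25: kept
Therefore res = [25, 21, 20, 25].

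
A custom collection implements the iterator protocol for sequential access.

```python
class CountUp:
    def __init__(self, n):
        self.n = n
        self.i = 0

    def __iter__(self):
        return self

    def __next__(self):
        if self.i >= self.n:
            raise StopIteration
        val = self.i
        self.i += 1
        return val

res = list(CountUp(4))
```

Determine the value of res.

Step 1: CountUp(4) creates an iterator counting 0 to 3.
Step 2: list() consumes all values: [0, 1, 2, 3].
Therefore res = [0, 1, 2, 3].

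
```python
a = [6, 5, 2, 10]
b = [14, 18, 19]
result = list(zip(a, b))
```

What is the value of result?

Step 1: zip stops at shortest (len(a)=4, len(b)=3):
  Index 0: (6, 14)
  Index 1: (5, 18)
  Index 2: (2, 19)
Step 2: Last element of a (10) has no pair, dropped.
Therefore result = [(6, 14), (5, 18), (2, 19)].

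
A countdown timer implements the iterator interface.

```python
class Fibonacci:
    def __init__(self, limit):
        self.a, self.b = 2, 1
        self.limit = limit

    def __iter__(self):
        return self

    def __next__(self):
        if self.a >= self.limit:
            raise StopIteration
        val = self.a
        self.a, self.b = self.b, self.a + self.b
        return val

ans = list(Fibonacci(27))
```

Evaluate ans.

Step 1: Fibonacci-like sequence (a=2, b=1) until >= 27:
  Yield 2, then a,b = 1,3
  Yield 1, then a,b = 3,4
  Yield 3, then a,b = 4,7
  Yield 4, then a,b = 7,11
  Yield 7, then a,b = 11,18
  Yield 11, then a,b = 18,29
  Yield 18, then a,b = 29,47
Step 2: 29 >= 27, stop.
Therefore ans = [2, 1, 3, 4, 7, 11, 18].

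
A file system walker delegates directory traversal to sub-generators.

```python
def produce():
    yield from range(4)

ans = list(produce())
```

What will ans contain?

Step 1: yield from delegates to the iterable, yielding each element.
Step 2: Collected values: [0, 1, 2, 3].
Therefore ans = [0, 1, 2, 3].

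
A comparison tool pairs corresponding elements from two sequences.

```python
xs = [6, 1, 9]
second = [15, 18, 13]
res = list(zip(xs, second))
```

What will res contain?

Step 1: zip pairs elements at same index:
  Index 0: (6, 15)
  Index 1: (1, 18)
  Index 2: (9, 13)
Therefore res = [(6, 15), (1, 18), (9, 13)].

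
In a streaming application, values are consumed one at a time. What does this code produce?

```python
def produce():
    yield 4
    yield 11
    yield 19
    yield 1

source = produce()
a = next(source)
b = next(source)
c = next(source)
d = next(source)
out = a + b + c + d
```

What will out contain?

Step 1: Create generator and consume all values:
  a = next(source) = 4
  b = next(source) = 11
  c = next(source) = 19
  d = next(source) = 1
Step 2: out = 4 + 11 + 19 + 1 = 35.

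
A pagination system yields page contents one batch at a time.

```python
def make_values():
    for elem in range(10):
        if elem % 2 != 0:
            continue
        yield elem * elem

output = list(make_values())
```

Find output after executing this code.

Step 1: Only yield elem**2 when elem is divisible by 2:
  elem=0: 0 % 2 == 0, yield 0**2 = 0
  elem=2: 2 % 2 == 0, yield 2**2 = 4
  elem=4: 4 % 2 == 0, yield 4**2 = 16
  elem=6: 6 % 2 == 0, yield 6**2 = 36
  elem=8: 8 % 2 == 0, yield 8**2 = 64
Therefore output = [0, 4, 16, 36, 64].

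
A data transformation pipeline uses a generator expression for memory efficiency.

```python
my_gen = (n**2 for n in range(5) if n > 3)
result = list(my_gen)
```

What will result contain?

Step 1: For range(5), keep n > 3, then square:
  n=0: 0 <= 3, excluded
  n=1: 1 <= 3, excluded
  n=2: 2 <= 3, excluded
  n=3: 3 <= 3, excluded
  n=4: 4 > 3, yield 4**2 = 16
Therefore result = [16].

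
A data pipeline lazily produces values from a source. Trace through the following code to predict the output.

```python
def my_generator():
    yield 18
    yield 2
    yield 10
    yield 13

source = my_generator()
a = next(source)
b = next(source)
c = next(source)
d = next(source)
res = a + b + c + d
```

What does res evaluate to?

Step 1: Create generator and consume all values:
  a = next(source) = 18
  b = next(source) = 2
  c = next(source) = 10
  d = next(source) = 13
Step 2: res = 18 + 2 + 10 + 13 = 43.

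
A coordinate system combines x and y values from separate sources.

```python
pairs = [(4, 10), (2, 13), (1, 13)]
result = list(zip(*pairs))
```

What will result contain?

Step 1: zip(*pairs) transposes: unzips [(4, 10), (2, 13), (1, 13)] into separate sequences.
Step 2: First elements: (4, 2, 1), second elements: (10, 13, 13).
Therefore result = [(4, 2, 1), (10, 13, 13)].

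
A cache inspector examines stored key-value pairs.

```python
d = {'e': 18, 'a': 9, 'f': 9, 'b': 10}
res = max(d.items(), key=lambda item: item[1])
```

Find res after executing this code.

Step 1: Find item with maximum value:
  ('e', 18)
  ('a', 9)
  ('f', 9)
  ('b', 10)
Step 2: Maximum value is 18 at key 'e'.
Therefore res = ('e', 18).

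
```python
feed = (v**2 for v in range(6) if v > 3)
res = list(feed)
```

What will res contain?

Step 1: For range(6), keep v > 3, then square:
  v=0: 0 <= 3, excluded
  v=1: 1 <= 3, excluded
  v=2: 2 <= 3, excluded
  v=3: 3 <= 3, excluded
  v=4: 4 > 3, yield 4**2 = 16
  v=5: 5 > 3, yield 5**2 = 25
Therefore res = [16, 25].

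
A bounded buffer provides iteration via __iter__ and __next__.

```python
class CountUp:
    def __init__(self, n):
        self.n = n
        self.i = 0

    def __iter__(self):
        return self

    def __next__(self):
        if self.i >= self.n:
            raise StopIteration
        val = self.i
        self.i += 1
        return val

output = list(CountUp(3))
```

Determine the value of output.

Step 1: CountUp(3) creates an iterator counting 0 to 2.
Step 2: list() consumes all values: [0, 1, 2].
Therefore output = [0, 1, 2].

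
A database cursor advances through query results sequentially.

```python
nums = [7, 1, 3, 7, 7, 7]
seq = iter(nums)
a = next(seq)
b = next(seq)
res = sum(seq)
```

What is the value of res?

Step 1: Create iterator over [7, 1, 3, 7, 7, 7].
Step 2: a = next() = 7, b = next() = 1.
Step 3: sum() of remaining [3, 7, 7, 7] = 24.
Therefore res = 24.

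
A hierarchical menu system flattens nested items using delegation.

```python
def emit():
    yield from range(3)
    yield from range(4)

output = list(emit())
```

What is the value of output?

Step 1: Trace yields in order:
  yield 0
  yield 1
  yield 2
  yield 0
  yield 1
  yield 2
  yield 3
Therefore output = [0, 1, 2, 0, 1, 2, 3].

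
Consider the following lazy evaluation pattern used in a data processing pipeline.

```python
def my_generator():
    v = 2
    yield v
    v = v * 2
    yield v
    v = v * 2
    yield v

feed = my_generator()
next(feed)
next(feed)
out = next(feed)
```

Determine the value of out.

Step 1: Trace through generator execution:
  Yield 1: v starts at 2, yield 2
  Yield 2: v = 2 * 2 = 4, yield 4
  Yield 3: v = 4 * 2 = 8, yield 8
Step 2: First next() gets 2, second next() gets the second value, third next() yields 8.
Therefore out = 8.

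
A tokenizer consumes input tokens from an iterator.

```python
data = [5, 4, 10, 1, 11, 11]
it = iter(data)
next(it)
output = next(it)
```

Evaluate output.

Step 1: Create iterator over [5, 4, 10, 1, 11, 11].
Step 2: next() consumes 5.
Step 3: next() returns 4.
Therefore output = 4.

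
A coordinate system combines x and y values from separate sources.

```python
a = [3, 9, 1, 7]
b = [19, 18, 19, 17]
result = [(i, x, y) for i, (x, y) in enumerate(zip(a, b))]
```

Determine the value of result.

Step 1: enumerate(zip(a, b)) gives index with paired elements:
  i=0: (3, 19)
  i=1: (9, 18)
  i=2: (1, 19)
  i=3: (7, 17)
Therefore result = [(0, 3, 19), (1, 9, 18), (2, 1, 19), (3, 7, 17)].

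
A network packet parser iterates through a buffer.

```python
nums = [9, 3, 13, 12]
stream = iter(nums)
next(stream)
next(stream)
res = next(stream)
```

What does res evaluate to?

Step 1: Create iterator over [9, 3, 13, 12].
Step 2: next() consumes 9.
Step 3: next() consumes 3.
Step 4: next() returns 13.
Therefore res = 13.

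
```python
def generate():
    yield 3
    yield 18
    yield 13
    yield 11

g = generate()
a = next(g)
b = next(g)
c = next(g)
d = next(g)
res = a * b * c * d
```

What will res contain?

Step 1: Create generator and consume all values:
  a = next(g) = 3
  b = next(g) = 18
  c = next(g) = 13
  d = next(g) = 11
Step 2: res = 3 * 18 * 13 * 11 = 7722.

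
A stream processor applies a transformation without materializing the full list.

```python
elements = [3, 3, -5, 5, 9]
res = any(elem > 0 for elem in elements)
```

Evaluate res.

Step 1: Check elem > 0 for each element in [3, 3, -5, 5, 9]:
  3 > 0: True
  3 > 0: True
  -5 > 0: False
  5 > 0: True
  9 > 0: True
Step 2: any() returns True.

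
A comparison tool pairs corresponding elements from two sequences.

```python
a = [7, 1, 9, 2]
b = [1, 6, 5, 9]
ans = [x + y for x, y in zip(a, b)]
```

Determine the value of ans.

Step 1: Add corresponding elements:
  7 + 1 = 8
  1 + 6 = 7
  9 + 5 = 14
  2 + 9 = 11
Therefore ans = [8, 7, 14, 11].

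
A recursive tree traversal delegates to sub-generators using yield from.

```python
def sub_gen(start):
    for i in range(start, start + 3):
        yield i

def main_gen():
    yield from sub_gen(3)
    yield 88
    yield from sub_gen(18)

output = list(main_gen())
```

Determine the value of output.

Step 1: main_gen() delegates to sub_gen(3):
  yield 3
  yield 4
  yield 5
Step 2: yield 88
Step 3: Delegates to sub_gen(18):
  yield 18
  yield 19
  yield 20
Therefore output = [3, 4, 5, 88, 18, 19, 20].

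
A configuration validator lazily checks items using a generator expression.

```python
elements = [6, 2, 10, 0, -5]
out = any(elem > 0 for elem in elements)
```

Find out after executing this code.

Step 1: Check elem > 0 for each element in [6, 2, 10, 0, -5]:
  6 > 0: True
  2 > 0: True
  10 > 0: True
  0 > 0: False
  -5 > 0: False
Step 2: any() returns True.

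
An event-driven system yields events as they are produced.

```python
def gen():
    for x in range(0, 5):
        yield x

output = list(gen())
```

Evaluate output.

Step 1: The generator yields each value from range(0, 5).
Step 2: list() consumes all yields: [0, 1, 2, 3, 4].
Therefore output = [0, 1, 2, 3, 4].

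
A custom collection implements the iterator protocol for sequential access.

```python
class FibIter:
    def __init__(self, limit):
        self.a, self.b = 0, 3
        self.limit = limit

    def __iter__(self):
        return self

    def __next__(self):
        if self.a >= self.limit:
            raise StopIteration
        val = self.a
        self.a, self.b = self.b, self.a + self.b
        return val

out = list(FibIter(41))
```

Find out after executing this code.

Step 1: Fibonacci-like sequence (a=0, b=3) until >= 41:
  Yield 0, then a,b = 3,3
  Yield 3, then a,b = 3,6
  Yield 3, then a,b = 6,9
  Yield 6, then a,b = 9,15
  Yield 9, then a,b = 15,24
  Yield 15, then a,b = 24,39
  Yield 24, then a,b = 39,63
  Yield 39, then a,b = 63,102
Step 2: 63 >= 41, stop.
Therefore out = [0, 3, 3, 6, 9, 15, 24, 39].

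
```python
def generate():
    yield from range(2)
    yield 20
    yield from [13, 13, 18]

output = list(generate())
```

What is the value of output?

Step 1: Trace yields in order:
  yield 0
  yield 1
  yield 20
  yield 13
  yield 13
  yield 18
Therefore output = [0, 1, 20, 13, 13, 18].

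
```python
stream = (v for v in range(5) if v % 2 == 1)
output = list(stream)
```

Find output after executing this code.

Step 1: Filter range(5) keeping only odd values:
  v=0: even, excluded
  v=1: odd, included
  v=2: even, excluded
  v=3: odd, included
  v=4: even, excluded
Therefore output = [1, 3].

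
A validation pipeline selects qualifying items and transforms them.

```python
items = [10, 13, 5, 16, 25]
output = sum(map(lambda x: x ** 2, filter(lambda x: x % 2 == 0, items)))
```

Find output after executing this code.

Step 1: Filter even numbers from [10, 13, 5, 16, 25]: [10, 16]
Step 2: Square each: [100, 256]
Step 3: Sum = 356.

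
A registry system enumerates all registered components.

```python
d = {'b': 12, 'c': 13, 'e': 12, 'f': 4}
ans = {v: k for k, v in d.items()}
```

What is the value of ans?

Step 1: Invert dict (swap keys and values):
  'b': 12 -> 12: 'b'
  'c': 13 -> 13: 'c'
  'e': 12 -> 12: 'e'
  'f': 4 -> 4: 'f'
Therefore ans = {12: 'e', 13: 'c', 4: 'f'}.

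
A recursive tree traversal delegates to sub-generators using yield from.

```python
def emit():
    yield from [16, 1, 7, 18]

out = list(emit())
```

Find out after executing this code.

Step 1: yield from delegates to the iterable, yielding each element.
Step 2: Collected values: [16, 1, 7, 18].
Therefore out = [16, 1, 7, 18].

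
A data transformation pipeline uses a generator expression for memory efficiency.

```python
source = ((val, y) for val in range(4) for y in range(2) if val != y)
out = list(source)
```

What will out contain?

Step 1: Nested generator over range(4) x range(2) where val != y:
  (0, 0): excluded (val == y)
  (0, 1): included
  (1, 0): included
  (1, 1): excluded (val == y)
  (2, 0): included
  (2, 1): included
  (3, 0): included
  (3, 1): included
Therefore out = [(0, 1), (1, 0), (2, 0), (2, 1), (3, 0), (3, 1)].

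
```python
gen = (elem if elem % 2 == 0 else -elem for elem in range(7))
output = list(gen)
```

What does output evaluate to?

Step 1: For each elem in range(7), yield elem if even, else -elem:
  elem=0: even, yield 0
  elem=1: odd, yield -1
  elem=2: even, yield 2
  elem=3: odd, yield -3
  elem=4: even, yield 4
  elem=5: odd, yield -5
  elem=6: even, yield 6
Therefore output = [0, -1, 2, -3, 4, -5, 6].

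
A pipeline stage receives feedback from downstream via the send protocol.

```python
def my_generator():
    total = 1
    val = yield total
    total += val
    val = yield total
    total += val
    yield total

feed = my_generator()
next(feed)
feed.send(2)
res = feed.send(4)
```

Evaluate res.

Step 1: next() -> yield total=1.
Step 2: send(2) -> val=2, total = 1+2 = 3, yield 3.
Step 3: send(4) -> val=4, total = 3+4 = 7, yield 7.
Therefore res = 7.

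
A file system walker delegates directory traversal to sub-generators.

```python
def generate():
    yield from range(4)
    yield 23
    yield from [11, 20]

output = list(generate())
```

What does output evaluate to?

Step 1: Trace yields in order:
  yield 0
  yield 1
  yield 2
  yield 3
  yield 23
  yield 11
  yield 20
Therefore output = [0, 1, 2, 3, 23, 11, 20].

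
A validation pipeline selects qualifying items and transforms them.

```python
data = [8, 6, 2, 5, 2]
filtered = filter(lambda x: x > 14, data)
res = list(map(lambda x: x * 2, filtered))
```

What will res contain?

Step 1: Filter data for elements > 14:
  8: removed
  6: removed
  2: removed
  5: removed
  2: removed
Step 2: Map x * 2 on filtered []:
Therefore res = [].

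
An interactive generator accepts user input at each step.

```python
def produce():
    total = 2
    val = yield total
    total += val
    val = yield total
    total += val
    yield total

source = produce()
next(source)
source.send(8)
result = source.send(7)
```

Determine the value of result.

Step 1: next() -> yield total=2.
Step 2: send(8) -> val=8, total = 2+8 = 10, yield 10.
Step 3: send(7) -> val=7, total = 10+7 = 17, yield 17.
Therefore result = 17.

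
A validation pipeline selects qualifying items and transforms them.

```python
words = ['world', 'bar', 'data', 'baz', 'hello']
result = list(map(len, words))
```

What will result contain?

Step 1: Map len() to each word:
  'world' -> 5
  'bar' -> 3
  'data' -> 4
  'baz' -> 3
  'hello' -> 5
Therefore result = [5, 3, 4, 3, 5].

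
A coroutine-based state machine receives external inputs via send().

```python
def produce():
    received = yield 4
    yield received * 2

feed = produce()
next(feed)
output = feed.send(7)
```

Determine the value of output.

Step 1: next(feed) advances to first yield, producing 4.
Step 2: send(7) resumes, received = 7.
Step 3: yield received * 2 = 7 * 2 = 14.
Therefore output = 14.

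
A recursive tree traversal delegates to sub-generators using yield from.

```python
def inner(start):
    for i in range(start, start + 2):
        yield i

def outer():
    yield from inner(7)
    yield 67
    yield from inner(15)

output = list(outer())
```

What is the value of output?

Step 1: outer() delegates to inner(7):
  yield 7
  yield 8
Step 2: yield 67
Step 3: Delegates to inner(15):
  yield 15
  yield 16
Therefore output = [7, 8, 67, 15, 16].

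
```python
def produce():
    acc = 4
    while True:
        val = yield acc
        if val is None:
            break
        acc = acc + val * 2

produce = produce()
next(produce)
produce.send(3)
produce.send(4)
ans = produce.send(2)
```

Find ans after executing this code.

Step 1: next() -> yield acc=4.
Step 2: send(3) -> val=3, acc = 4 + 3*2 = 10, yield 10.
Step 3: send(4) -> val=4, acc = 10 + 4*2 = 18, yield 18.
Step 4: send(2) -> val=2, acc = 18 + 2*2 = 22, yield 22.
Therefore ans = 22.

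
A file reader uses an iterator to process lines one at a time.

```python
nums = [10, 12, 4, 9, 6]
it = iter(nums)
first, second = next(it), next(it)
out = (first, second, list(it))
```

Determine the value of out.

Step 1: Create iterator over [10, 12, 4, 9, 6].
Step 2: first = 10, second = 12.
Step 3: Remaining elements: [4, 9, 6].
Therefore out = (10, 12, [4, 9, 6]).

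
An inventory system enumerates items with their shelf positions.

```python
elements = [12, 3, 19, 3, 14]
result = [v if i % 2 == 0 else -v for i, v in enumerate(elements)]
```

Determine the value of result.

Step 1: For each (i, v), keep v if i is even, negate if odd:
  i=0 (even): keep 12
  i=1 (odd): negate to -3
  i=2 (even): keep 19
  i=3 (odd): negate to -3
  i=4 (even): keep 14
Therefore result = [12, -3, 19, -3, 14].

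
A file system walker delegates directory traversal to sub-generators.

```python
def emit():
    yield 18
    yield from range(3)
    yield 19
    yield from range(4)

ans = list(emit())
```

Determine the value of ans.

Step 1: Trace yields in order:
  yield 18
  yield 0
  yield 1
  yield 2
  yield 19
  yield 0
  yield 1
  yield 2
  yield 3
Therefore ans = [18, 0, 1, 2, 19, 0, 1, 2, 3].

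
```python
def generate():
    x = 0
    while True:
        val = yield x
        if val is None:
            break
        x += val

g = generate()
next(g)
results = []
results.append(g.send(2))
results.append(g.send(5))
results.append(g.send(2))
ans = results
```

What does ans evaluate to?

Step 1: next(g) -> yield 0.
Step 2: send(2) -> x = 2, yield 2.
Step 3: send(5) -> x = 7, yield 7.
Step 4: send(2) -> x = 9, yield 9.
Therefore ans = [2, 7, 9].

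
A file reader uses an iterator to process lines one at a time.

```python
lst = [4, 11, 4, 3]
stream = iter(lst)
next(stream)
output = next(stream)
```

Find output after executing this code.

Step 1: Create iterator over [4, 11, 4, 3].
Step 2: next() consumes 4.
Step 3: next() returns 11.
Therefore output = 11.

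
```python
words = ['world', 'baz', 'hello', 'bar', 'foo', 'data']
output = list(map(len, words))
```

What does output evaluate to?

Step 1: Map len() to each word:
  'world' -> 5
  'baz' -> 3
  'hello' -> 5
  'bar' -> 3
  'foo' -> 3
  'data' -> 4
Therefore output = [5, 3, 5, 3, 3, 4].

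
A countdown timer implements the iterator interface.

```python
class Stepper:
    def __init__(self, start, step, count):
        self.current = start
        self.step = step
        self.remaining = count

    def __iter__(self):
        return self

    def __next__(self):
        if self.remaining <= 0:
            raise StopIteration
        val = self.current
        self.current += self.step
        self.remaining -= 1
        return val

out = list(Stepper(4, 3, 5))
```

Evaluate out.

Step 1: Stepper starts at 4, increments by 3, for 5 steps:
  Yield 4, then current += 3
  Yield 7, then current += 3
  Yield 10, then current += 3
  Yield 13, then current += 3
  Yield 16, then current += 3
Therefore out = [4, 7, 10, 13, 16].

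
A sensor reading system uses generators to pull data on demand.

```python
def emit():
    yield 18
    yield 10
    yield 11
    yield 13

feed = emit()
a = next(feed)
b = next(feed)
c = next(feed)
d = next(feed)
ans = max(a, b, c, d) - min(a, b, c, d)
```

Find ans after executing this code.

Step 1: Create generator and consume all values:
  a = next(feed) = 18
  b = next(feed) = 10
  c = next(feed) = 11
  d = next(feed) = 13
Step 2: max = 18, min = 10, ans = 18 - 10 = 8.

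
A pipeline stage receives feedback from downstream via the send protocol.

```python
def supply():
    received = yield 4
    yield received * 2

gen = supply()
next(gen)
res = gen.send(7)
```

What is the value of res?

Step 1: next(gen) advances to first yield, producing 4.
Step 2: send(7) resumes, received = 7.
Step 3: yield received * 2 = 7 * 2 = 14.
Therefore res = 14.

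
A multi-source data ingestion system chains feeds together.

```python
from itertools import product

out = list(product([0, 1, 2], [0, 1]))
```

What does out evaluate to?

Step 1: product([0, 1, 2], [0, 1]) gives all pairs:
  (0, 0)
  (0, 1)
  (1, 0)
  (1, 1)
  (2, 0)
  (2, 1)
Therefore out = [(0, 0), (0, 1), (1, 0), (1, 1), (2, 0), (2, 1)].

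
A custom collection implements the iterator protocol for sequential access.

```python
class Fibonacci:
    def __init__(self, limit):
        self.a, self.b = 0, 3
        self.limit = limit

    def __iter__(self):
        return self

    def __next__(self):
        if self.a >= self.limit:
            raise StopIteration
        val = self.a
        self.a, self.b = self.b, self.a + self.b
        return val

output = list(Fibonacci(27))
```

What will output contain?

Step 1: Fibonacci-like sequence (a=0, b=3) until >= 27:
  Yield 0, then a,b = 3,3
  Yield 3, then a,b = 3,6
  Yield 3, then a,b = 6,9
  Yield 6, then a,b = 9,15
  Yield 9, then a,b = 15,24
  Yield 15, then a,b = 24,39
  Yield 24, then a,b = 39,63
Step 2: 39 >= 27, stop.
Therefore output = [0, 3, 3, 6, 9, 15, 24].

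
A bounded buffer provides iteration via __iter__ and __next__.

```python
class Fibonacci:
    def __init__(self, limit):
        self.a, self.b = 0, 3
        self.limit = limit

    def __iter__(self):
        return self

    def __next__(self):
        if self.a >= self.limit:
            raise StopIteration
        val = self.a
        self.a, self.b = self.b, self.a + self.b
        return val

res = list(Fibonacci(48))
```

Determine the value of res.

Step 1: Fibonacci-like sequence (a=0, b=3) until >= 48:
  Yield 0, then a,b = 3,3
  Yield 3, then a,b = 3,6
  Yield 3, then a,b = 6,9
  Yield 6, then a,b = 9,15
  Yield 9, then a,b = 15,24
  Yield 15, then a,b = 24,39
  Yield 24, then a,b = 39,63
  Yield 39, then a,b = 63,102
Step 2: 63 >= 48, stop.
Therefore res = [0, 3, 3, 6, 9, 15, 24, 39].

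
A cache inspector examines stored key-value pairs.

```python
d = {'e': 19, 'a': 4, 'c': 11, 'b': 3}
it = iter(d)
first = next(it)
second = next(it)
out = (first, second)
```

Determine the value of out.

Step 1: iter(d) iterates over keys: ['e', 'a', 'c', 'b'].
Step 2: first = next(it) = 'e', second = next(it) = 'a'.
Therefore out = ('e', 'a').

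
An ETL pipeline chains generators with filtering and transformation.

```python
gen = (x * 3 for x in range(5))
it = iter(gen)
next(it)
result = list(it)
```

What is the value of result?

Step 1: Generator produces [0, 3, 6, 9, 12].
Step 2: next(it) consumes first element (0).
Step 3: list(it) collects remaining: [3, 6, 9, 12].
Therefore result = [3, 6, 9, 12].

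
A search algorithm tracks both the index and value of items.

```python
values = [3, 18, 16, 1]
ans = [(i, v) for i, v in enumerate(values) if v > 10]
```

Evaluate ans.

Step 1: Filter enumerate([3, 18, 16, 1]) keeping v > 10:
  (0, 3): 3 <= 10, excluded
  (1, 18): 18 > 10, included
  (2, 16): 16 > 10, included
  (3, 1): 1 <= 10, excluded
Therefore ans = [(1, 18), (2, 16)].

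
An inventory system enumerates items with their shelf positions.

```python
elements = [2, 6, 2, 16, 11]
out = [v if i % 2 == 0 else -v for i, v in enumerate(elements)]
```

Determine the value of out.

Step 1: For each (i, v), keep v if i is even, negate if odd:
  i=0 (even): keep 2
  i=1 (odd): negate to -6
  i=2 (even): keep 2
  i=3 (odd): negate to -16
  i=4 (even): keep 11
Therefore out = [2, -6, 2, -16, 11].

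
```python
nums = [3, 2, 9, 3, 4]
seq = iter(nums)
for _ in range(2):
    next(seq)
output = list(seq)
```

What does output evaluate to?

Step 1: Create iterator over [3, 2, 9, 3, 4].
Step 2: Advance 2 positions (consuming [3, 2]).
Step 3: list() collects remaining elements: [9, 3, 4].
Therefore output = [9, 3, 4].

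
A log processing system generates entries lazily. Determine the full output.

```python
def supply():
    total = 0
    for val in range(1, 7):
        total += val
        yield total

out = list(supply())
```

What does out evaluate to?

Step 1: Generator accumulates running sum:
  val=1: total = 1, yield 1
  val=2: total = 3, yield 3
  val=3: total = 6, yield 6
  val=4: total = 10, yield 10
  val=5: total = 15, yield 15
  val=6: total = 21, yield 21
Therefore out = [1, 3, 6, 10, 15, 21].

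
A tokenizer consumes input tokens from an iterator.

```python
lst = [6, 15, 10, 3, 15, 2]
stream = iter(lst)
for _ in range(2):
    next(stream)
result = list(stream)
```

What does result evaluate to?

Step 1: Create iterator over [6, 15, 10, 3, 15, 2].
Step 2: Advance 2 positions (consuming [6, 15]).
Step 3: list() collects remaining elements: [10, 3, 15, 2].
Therefore result = [10, 3, 15, 2].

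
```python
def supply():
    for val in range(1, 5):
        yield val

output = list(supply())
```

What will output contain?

Step 1: The generator yields each value from range(1, 5).
Step 2: list() consumes all yields: [1, 2, 3, 4].
Therefore output = [1, 2, 3, 4].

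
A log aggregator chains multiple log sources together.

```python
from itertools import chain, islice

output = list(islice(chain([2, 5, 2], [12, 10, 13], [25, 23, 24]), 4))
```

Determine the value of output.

Step 1: chain([2, 5, 2], [12, 10, 13], [25, 23, 24]) = [2, 5, 2, 12, 10, 13, 25, 23, 24].
Step 2: islice takes first 4 elements: [2, 5, 2, 12].
Therefore output = [2, 5, 2, 12].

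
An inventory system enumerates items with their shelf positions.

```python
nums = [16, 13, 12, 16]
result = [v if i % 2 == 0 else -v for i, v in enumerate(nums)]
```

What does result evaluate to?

Step 1: For each (i, v), keep v if i is even, negate if odd:
  i=0 (even): keep 16
  i=1 (odd): negate to -13
  i=2 (even): keep 12
  i=3 (odd): negate to -16
Therefore result = [16, -13, 12, -16].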